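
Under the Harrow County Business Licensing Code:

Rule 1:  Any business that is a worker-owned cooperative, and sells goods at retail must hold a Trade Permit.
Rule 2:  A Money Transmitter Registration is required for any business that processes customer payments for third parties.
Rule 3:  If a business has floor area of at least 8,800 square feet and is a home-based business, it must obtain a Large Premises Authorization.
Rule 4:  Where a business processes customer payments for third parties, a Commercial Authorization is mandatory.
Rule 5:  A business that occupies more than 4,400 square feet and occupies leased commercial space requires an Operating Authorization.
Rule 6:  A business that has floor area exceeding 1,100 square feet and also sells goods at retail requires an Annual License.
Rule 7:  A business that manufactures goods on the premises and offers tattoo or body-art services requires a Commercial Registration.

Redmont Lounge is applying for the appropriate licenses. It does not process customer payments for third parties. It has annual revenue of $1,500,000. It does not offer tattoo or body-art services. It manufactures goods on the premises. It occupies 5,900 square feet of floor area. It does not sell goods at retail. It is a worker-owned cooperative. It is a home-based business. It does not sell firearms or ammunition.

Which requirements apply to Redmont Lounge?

None

Rule 1: is a worker-owned cooperative; does not sell goods at retail → Trade Permit not required.
Rule 2: does not process customer payments for third parties → Money Transmitter Registration not required.
Rule 3: floor area 5,900 square feet < 8,800 square feet; is a home-based business → Large Premises Authorization not required.
Rule 4: does not process customer payments for third parties → Commercial Authorization not required.
Rule 5: floor area 5,900 square feet > 4,400 square feet; is a home-based business (not: occupies leased commercial space) → Operating Authorization not required.
Rule 6: floor area 5,900 square feet > 1,100 square feet; does not sell goods at retail → Annual License not required.
Rule 7: manufactures goods on the premises; does not offer tattoo or body-art services → Commercial Registration not required.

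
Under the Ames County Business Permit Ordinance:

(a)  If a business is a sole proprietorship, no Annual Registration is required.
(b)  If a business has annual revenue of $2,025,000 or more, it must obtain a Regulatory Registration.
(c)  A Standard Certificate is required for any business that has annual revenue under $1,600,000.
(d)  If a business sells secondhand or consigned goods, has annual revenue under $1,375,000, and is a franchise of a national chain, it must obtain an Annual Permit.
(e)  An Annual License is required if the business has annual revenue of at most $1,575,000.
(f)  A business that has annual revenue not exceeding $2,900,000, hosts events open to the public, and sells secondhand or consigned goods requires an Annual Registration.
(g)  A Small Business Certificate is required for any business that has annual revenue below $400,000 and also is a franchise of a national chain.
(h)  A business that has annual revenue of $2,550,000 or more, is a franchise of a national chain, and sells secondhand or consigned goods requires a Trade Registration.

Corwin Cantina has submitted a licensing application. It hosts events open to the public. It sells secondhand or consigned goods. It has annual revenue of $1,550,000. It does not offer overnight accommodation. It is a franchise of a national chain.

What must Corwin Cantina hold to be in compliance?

(a) is a franchise of a national chain (not: is a sole proprietorship) → Annual Registration exemption does not apply.
(b) revenue $1,550,000 < $2,025,000 → Regulatory Registration not required.
(c) revenue $1,550,000 < $1,600,000 → Standard Certificate required.
(d) sells secondhand or consigned goods; revenue $1,550,000 ≥ $1,375,000; is a franchise of a national chain → Annual Permit not required.
(e) revenue $1,550,000 ≤ $1,575,000 → Annual License required.
(f) revenue $1,550,000 ≤ $2,900,000; hosts events open to the public; sells secondhand or consigned goods → Annual Registration required.
(g) revenue $1,550,000 ≥ $400,000; is a franchise of a national chain → Small Business Certificate not required.
(h) revenue $1,550,000 < $2,550,000; is a franchise of a national chain; sells secondhand or consigned goods → Trade Registration not required.

Annual License, Annual Registration, Standard Certificate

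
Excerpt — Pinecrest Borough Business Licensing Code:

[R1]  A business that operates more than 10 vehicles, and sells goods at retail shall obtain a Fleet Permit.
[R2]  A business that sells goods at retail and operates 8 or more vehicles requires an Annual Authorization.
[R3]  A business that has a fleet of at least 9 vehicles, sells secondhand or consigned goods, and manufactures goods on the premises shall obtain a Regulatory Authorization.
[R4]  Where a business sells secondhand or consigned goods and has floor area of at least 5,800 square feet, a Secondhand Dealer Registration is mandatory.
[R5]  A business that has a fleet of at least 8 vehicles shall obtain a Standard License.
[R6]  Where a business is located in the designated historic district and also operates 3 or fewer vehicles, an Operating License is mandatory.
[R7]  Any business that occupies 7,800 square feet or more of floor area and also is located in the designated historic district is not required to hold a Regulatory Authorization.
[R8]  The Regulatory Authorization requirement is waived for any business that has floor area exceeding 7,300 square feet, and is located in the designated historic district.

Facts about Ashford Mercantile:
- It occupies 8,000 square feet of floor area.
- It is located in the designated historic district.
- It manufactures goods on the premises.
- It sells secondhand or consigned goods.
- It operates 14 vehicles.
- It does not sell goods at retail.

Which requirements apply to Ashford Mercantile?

[R1] vehicles 14 > 10; does not sell goods at retail → Fleet Permit not required.
[R2] does not sell goods at retail; vehicles 14 ≥ 8 → Annual Authorization not required.
[R3] vehicles 14 ≥ 9; sells secondhand or consigned goods; manufactures goods on the premises → Regulatory Authorization required.
[R4] sells secondhand or consigned goods; floor area 8,000 square feet ≥ 5,800 square feet → Secondhand Dealer Registration required.
[R5] vehicles 14 ≥ 8 → Standard License required.
[R6] is located in the designated historic district; vehicles 14 > 3 → Operating License not required.
[R7] floor area 8,000 square feet ≥ 7,800 square feet; is located in the designated historic district → exempt from Regulatory Authorization.
[R8] floor area 8,000 square feet > 7,300 square feet; is located in the designated historic district → exempt from Regulatory Authorization.

Secondhand Dealer Registration, Standard License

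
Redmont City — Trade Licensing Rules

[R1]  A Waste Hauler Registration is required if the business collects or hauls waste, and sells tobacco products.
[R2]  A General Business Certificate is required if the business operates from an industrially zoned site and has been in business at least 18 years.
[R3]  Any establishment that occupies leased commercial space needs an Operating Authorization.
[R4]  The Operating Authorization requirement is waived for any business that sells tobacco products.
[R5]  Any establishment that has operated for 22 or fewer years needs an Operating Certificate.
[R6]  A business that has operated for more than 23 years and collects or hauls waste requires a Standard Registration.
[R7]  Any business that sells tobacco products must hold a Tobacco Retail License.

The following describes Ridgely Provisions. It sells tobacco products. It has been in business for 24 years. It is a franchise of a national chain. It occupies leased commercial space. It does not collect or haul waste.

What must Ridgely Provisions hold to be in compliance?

[R1] does not collect or haul waste; sells tobacco products → Waste Hauler Registration not required.
[R2] occupies leased commercial space (not: operates from an industrially zoned site); years in business 24 ≥ 18 → General Business Certificate not required.
[R3] occupies leased commercial space → Operating Authorization required.
[R4] sells tobacco products → exempt from Operating Authorization.
[R5] years in business 24 > 22 → Operating Certificate not required.
[R6] years in business 24 > 23; does not collect or haul waste → Standard Registration not required.
[R7] sells tobacco products → Tobacco Retail License required.

Tobacco Retail License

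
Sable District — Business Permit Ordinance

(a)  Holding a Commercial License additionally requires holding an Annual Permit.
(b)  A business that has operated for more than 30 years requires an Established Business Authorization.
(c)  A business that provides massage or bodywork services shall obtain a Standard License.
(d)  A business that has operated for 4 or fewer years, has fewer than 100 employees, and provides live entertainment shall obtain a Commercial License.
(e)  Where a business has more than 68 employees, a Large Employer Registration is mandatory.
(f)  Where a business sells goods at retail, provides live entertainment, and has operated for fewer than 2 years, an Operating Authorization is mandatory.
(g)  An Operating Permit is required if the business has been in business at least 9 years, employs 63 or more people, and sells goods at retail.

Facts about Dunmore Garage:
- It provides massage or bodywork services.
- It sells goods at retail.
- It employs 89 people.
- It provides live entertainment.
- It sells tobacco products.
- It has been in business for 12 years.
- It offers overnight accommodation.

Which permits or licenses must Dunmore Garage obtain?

(a) Commercial License is not required → no effect.
(b) years in business 12 ≤ 30 → Established Business Authorization not required.
(c) provides massage or bodywork services → Standard License required.
(d) years in business 12 > 4; employees 89 < 100; provides live entertainment → Commercial License not required.
(e) employees 89 > 68 → Large Employer Registration required.
(f) sells goods at retail; provides live entertainment; years in business 12 ≥ 2 → Operating Authorization not required.
(g) years in business 12 ≥ 9; employees 89 ≥ 63; sells goods at retail → Operating Permit required.

Large Employer Registration, Operating Permit, Standard License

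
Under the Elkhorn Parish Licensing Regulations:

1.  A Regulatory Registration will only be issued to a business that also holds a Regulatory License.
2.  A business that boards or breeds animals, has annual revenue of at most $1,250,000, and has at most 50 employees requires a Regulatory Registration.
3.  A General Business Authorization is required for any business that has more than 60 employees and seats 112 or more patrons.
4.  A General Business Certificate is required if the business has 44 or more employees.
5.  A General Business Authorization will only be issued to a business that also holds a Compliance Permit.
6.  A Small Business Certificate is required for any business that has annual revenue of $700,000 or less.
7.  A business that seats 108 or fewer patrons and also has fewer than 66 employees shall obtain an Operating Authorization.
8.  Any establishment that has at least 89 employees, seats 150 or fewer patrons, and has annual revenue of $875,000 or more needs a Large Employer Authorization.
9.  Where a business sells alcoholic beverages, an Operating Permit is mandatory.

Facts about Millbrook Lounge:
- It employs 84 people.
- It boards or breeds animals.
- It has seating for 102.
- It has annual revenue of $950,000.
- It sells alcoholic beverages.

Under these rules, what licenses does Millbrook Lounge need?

General Business Certificate, Operating Permit

1. Regulatory Registration is not required → no effect.
2. boards or breeds animals; revenue $950,000 ≤ $1,250,000; employees 84 > 50 → Regulatory Registration not required.
3. employees 84 > 60; seating 102 < 112 → General Business Authorization not required.
4. employees 84 ≥ 44 → General Business Certificate required.
5. General Business Authorization is not required → no effect.
6. revenue $950,000 > $700,000 → Small Business Certificate not required.
7. seating 102 ≤ 108; employees 84 ≥ 66 → Operating Authorization not required.
8. employees 84 < 89; seating 102 ≤ 150; revenue $950,000 ≥ $875,000 → Large Employer Authorization not required.
9. sells alcoholic beverages → Operating Permit required.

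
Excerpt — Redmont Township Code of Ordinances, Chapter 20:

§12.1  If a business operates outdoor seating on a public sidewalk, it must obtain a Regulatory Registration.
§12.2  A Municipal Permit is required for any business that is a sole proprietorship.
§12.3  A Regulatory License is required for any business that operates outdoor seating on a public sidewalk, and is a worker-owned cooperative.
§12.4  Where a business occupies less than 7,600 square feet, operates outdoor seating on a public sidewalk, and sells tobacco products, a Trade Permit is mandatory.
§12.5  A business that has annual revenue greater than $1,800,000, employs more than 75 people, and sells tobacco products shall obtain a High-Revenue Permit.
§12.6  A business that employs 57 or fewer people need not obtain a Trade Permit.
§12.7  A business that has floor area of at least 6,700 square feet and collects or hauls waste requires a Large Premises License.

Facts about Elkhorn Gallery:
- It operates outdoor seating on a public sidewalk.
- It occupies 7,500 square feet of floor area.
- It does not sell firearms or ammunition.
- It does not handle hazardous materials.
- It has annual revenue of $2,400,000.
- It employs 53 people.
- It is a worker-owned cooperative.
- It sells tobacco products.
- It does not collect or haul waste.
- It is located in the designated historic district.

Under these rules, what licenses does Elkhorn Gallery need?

Regulatory License, Regulatory Registration

§12.1 operates outdoor seating on a public sidewalk → Regulatory Registration required.
§12.2 is a worker-owned cooperative (not: is a sole proprietorship) → Municipal Permit not required.
§12.3 operates outdoor seating on a public sidewalk; is a worker-owned cooperative → Regulatory License required.
§12.4 floor area 7,500 square feet < 7,600 square feet; operates outdoor seating on a public sidewalk; sells tobacco products → Trade Permit required.
§12.5 revenue $2,400,000 > $1,800,000; employees 53 ≤ 75; sells tobacco products → High-Revenue Permit not required.
§12.6 employees 53 ≤ 57 → exempt from Trade Permit.
§12.7 floor area 7,500 square feet ≥ 6,700 square feet; does not collect or haul waste → Large Premises License not required.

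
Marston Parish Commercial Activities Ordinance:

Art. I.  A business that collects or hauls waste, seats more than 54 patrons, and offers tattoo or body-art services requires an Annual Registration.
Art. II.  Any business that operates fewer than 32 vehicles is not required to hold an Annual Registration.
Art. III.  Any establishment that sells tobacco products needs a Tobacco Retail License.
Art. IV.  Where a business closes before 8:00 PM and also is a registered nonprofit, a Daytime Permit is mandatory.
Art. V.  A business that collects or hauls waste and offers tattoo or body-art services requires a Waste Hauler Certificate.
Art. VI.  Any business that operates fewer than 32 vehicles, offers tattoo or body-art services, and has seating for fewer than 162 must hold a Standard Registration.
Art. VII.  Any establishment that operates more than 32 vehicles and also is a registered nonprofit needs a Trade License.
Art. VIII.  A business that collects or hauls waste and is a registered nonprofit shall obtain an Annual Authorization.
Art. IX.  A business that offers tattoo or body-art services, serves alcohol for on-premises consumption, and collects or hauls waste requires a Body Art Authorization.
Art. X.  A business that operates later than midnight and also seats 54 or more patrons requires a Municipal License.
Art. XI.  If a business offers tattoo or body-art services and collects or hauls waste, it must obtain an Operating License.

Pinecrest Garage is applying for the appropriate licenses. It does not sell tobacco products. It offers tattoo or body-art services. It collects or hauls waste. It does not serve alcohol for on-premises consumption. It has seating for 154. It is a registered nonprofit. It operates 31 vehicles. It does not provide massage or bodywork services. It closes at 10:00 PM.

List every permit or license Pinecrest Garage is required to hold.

Art. I. collects or hauls waste; seating 154 > 54; offers tattoo or body-art services → Annual Registration required.
Art. II. vehicles 31 < 32 → exempt from Annual Registration.
Art. III. does not sell tobacco products → Tobacco Retail License not required.
Art. IV. closes 10:00 PM, after 8:00 PM; is a registered nonprofit → Daytime Permit not required.
Art. V. collects or hauls waste; offers tattoo or body-art services → Waste Hauler Certificate required.
Art. VI. vehicles 31 < 32; offers tattoo or body-art services; seating 154 < 162 → Standard Registration required.
Art. VII. vehicles 31 ≤ 32; is a registered nonprofit → Trade License not required.
Art. VIII. collects or hauls waste; is a registered nonprofit → Annual Authorization required.
Art. IX. offers tattoo or body-art services; does not serve alcohol for on-premises consumption; collects or hauls waste → Body Art Authorization not required.
Art. X. closes 10:00 PM, at/before midnight; seating 154 ≥ 54 → Municipal License not required.
Art. XI. offers tattoo or body-art services; collects or hauls waste → Operating License required.

Annual Authorization, Operating License, Standard Registration, Waste Hauler Certificate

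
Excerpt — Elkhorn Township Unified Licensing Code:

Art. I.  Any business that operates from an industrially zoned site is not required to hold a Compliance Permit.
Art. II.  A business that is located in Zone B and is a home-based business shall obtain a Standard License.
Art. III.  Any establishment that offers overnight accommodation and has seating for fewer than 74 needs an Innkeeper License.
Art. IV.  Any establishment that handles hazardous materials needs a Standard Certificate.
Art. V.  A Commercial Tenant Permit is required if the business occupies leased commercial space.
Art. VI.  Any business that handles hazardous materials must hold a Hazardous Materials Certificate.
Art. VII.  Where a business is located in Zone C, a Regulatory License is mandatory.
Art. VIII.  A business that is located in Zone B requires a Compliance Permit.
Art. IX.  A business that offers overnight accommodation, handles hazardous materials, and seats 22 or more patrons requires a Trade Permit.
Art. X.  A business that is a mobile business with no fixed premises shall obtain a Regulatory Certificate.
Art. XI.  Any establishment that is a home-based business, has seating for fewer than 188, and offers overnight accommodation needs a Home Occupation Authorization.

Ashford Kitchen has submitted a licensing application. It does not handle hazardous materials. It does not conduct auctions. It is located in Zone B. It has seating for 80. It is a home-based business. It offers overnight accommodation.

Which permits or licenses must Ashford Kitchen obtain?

Compliance Permit, Home Occupation Authorization, Standard License

Art. I. is a home-based business (not: operates from an industrially zoned site) → Compliance Permit exemption does not apply.
Art. II. is located in Zone B; is a home-based business → Standard License required.
Art. III. offers overnight accommodation; seating 80 ≥ 74 → Innkeeper License not required.
Art. IV. does not handle hazardous materials → Standard Certificate not required.
Art. V. is a home-based business (not: occupies leased commercial space) → Commercial Tenant Permit not required.
Art. VI. does not handle hazardous materials → Hazardous Materials Certificate not required.
Art. VII. is located in Zone B (not: is located in Zone C) → Regulatory License not required.
Art. VIII. is located in Zone B → Compliance Permit required.
Art. IX. offers overnight accommodation; does not handle hazardous materials; seating 80 ≥ 22 → Trade Permit not required.
Art. X. is a home-based business (not: is a mobile business with no fixed premises) → Regulatory Certificate not required.
Art. XI. is a home-based business; seating 80 < 188; offers overnight accommodation → Home Occupation Authorization required.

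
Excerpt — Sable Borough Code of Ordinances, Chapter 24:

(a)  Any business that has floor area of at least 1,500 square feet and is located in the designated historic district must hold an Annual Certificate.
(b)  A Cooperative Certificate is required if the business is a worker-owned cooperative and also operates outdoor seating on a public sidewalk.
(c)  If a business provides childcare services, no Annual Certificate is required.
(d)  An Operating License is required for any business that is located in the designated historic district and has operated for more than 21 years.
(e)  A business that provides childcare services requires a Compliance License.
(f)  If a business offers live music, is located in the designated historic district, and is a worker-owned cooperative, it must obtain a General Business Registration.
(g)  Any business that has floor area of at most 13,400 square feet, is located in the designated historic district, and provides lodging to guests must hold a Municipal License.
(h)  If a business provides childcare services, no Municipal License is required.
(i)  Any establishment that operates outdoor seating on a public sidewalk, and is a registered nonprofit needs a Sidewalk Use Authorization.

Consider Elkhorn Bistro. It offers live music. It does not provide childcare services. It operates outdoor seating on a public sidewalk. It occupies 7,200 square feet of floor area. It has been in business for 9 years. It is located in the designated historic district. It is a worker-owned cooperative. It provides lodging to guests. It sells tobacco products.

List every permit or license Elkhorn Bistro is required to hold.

(a) floor area 7,200 square feet ≥ 1,500 square feet; is located in the designated historic district → Annual Certificate required.
(b) is a worker-owned cooperative; operates outdoor seating on a public sidewalk → Cooperative Certificate required.
(c) does not provide childcare services → Annual Certificate exemption does not apply.
(d) is located in the designated historic district; years in business 9 ≤ 21 → Operating License not required.
(e) does not provide childcare services → Compliance License not required.
(f) offers live music; is located in the designated historic district; is a worker-owned cooperative → General Business Registration required.
(g) floor area 7,200 square feet ≤ 13,400 square feet; is located in the designated historic district; provides lodging to guests → Municipal License required.
(h) does not provide childcare services → Municipal License exemption does not apply.
(i) operates outdoor seating on a public sidewalk; is a worker-owned cooperative (not: is a registered nonprofit) → Sidewalk Use Authorization not required.

Annual Certificate, Cooperative Certificate, General Business Registration, Municipal License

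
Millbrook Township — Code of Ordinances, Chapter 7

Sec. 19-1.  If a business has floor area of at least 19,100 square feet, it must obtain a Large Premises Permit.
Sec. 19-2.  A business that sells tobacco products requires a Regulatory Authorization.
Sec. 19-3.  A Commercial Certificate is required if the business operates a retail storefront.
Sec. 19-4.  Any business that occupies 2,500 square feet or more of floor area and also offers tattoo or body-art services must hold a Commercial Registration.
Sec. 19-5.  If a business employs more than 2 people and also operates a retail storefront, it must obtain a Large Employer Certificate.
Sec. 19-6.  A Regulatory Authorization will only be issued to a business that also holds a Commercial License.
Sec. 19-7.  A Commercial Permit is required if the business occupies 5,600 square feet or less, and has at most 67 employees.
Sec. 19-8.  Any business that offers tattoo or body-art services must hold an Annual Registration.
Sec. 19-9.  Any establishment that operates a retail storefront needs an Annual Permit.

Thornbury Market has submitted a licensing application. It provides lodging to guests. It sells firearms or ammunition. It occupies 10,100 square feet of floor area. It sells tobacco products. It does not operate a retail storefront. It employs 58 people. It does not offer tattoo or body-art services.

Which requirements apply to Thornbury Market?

Commercial License, Regulatory Authorization

Sec. 19-1. floor area 10,100 square feet < 19,100 square feet → Large Premises Permit not required.
Sec. 19-2. sells tobacco products → Regulatory Authorization required.
Sec. 19-3. does not operate a retail storefront → Commercial Certificate not required.
Sec. 19-4. floor area 10,100 square feet ≥ 2,500 square feet; does not offer tattoo or body-art services → Commercial Registration not required.
Sec. 19-5. employees 58 > 2; does not operate a retail storefront → Large Employer Certificate not required.
Sec. 19-6. Regulatory Authorization is required → Commercial License also required.
Sec. 19-7. floor area 10,100 square feet > 5,600 square feet; employees 58 ≤ 67 → Commercial Permit not required.
Sec. 19-8. does not offer tattoo or body-art services → Annual Registration not required.
Sec. 19-9. does not operate a retail storefront → Annual Permit not required.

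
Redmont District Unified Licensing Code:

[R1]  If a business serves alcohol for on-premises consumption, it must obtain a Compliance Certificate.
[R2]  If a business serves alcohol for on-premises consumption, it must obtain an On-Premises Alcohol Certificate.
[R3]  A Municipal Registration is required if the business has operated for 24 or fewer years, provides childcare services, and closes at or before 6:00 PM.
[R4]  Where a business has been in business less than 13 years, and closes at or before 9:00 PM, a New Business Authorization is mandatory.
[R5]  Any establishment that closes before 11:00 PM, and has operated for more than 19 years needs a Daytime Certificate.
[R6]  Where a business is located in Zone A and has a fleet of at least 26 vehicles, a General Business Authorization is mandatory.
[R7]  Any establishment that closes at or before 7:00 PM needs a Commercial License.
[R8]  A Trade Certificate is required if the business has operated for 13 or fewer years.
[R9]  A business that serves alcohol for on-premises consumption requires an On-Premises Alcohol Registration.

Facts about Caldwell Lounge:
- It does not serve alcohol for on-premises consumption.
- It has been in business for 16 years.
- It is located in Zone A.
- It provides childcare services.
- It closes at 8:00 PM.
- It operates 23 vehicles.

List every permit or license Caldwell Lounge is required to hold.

None

[R1] does not serve alcohol for on-premises consumption → Compliance Certificate not required.
[R2] does not serve alcohol for on-premises consumption → On-Premises Alcohol Certificate not required.
[R3] years in business 16 ≤ 24; provides childcare services; closes 8:00 PM, after 6:00 PM → Municipal Registration not required.
[R4] years in business 16 ≥ 13; closes 8:00 PM, at/before 9:00 PM → New Business Authorization not required.
[R5] closes 8:00 PM, at/before 11:00 PM; years in business 16 ≤ 19 → Daytime Certificate not required.
[R6] is located in Zone A; vehicles 23 < 26 → General Business Authorization not required.
[R7] closes 8:00 PM, after 7:00 PM → Commercial License not required.
[R8] years in business 16 > 13 → Trade Certificate not required.
[R9] does not serve alcohol for on-premises consumption → On-Premises Alcohol Registration not required.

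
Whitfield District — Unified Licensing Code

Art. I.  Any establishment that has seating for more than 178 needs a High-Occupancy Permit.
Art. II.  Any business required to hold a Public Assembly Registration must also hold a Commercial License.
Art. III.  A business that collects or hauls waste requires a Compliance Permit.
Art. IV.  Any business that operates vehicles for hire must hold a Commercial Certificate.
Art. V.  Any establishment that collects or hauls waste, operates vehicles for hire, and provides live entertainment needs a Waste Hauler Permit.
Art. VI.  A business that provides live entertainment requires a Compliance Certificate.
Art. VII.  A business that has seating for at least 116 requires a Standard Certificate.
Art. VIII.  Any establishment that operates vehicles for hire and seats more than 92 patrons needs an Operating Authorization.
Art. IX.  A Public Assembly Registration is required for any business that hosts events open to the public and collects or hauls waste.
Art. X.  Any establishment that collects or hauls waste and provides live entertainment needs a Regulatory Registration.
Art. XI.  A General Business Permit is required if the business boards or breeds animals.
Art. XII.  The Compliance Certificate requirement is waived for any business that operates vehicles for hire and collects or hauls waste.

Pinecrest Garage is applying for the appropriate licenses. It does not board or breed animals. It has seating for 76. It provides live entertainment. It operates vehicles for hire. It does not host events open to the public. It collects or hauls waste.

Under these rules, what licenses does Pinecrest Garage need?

Art. I. seating 76 ≤ 178 → High-Occupancy Permit not required.
Art. II. Public Assembly Registration is not required → no effect.
Art. III. collects or hauls waste → Compliance Permit required.
Art. IV. operates vehicles for hire → Commercial Certificate required.
Art. V. collects or hauls waste; operates vehicles for hire; provides live entertainment → Waste Hauler Permit required.
Art. VI. provides live entertainment → Compliance Certificate required.
Art. VII. seating 76 < 116 → Standard Certificate not required.
Art. VIII. operates vehicles for hire; seating 76 ≤ 92 → Operating Authorization not required.
Art. IX. does not host events open to the public; collects or hauls waste → Public Assembly Registration not required.
Art. X. collects or hauls waste; provides live entertainment → Regulatory Registration required.
Art. XI. does not board or breed animals → General Business Permit not required.
Art. XII. operates vehicles for hire; collects or hauls waste → exempt from Compliance Certificate.

Commercial Certificate, Compliance Permit, Regulatory Registration, Waste Hauler Permit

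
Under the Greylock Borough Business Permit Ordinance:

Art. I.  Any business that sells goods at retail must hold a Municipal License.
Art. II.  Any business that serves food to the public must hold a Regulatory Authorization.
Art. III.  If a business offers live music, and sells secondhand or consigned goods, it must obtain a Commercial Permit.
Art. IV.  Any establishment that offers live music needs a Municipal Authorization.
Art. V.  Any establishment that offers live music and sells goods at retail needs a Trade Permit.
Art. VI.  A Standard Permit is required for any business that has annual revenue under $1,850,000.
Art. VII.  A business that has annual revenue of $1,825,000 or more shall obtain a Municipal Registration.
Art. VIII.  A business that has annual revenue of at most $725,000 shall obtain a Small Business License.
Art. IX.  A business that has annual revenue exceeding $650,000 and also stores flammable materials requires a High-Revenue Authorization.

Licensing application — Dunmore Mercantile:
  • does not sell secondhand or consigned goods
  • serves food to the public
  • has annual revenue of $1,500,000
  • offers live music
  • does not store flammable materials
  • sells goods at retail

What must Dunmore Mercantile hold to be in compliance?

Art. I. sells goods at retail → Municipal License required.
Art. II. serves food to the public → Regulatory Authorization required.
Art. III. offers live music; does not sell secondhand or consigned goods → Commercial Permit not required.
Art. IV. offers live music → Municipal Authorization required.
Art. V. offers live music; sells goods at retail → Trade Permit required.
Art. VI. revenue $1,500,000 < $1,850,000 → Standard Permit required.
Art. VII. revenue $1,500,000 < $1,825,000 → Municipal Registration not required.
Art. VIII. revenue $1,500,000 > $725,000 → Small Business License not required.
Art. IX. revenue $1,500,000 > $650,000; does not store flammable materials → High-Revenue Authorization not required.

Municipal Authorization, Municipal License, Regulatory Authorization, Standard Permit, Trade Permit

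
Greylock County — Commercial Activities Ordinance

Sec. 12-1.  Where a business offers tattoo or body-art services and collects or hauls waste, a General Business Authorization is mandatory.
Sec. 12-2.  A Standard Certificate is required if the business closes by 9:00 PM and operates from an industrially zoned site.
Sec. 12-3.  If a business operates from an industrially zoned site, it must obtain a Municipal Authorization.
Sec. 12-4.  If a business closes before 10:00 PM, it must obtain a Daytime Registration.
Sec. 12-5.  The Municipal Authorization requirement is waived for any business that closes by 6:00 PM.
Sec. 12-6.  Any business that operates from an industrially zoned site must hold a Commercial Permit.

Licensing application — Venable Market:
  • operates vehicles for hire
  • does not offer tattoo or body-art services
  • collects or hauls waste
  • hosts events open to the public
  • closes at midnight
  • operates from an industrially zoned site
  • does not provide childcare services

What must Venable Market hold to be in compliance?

Sec. 12-1. does not offer tattoo or body-art services; collects or hauls waste → General Business Authorization not required.
Sec. 12-2. closes midnight, after 9:00 PM; operates from an industrially zoned site → Standard Certificate not required.
Sec. 12-3. operates from an industrially zoned site → Municipal Authorization required.
Sec. 12-4. closes midnight, after 10:00 PM → Daytime Registration not required.
Sec. 12-5. closes midnight, after 6:00 PM → Municipal Authorization exemption does not apply.
Sec. 12-6. operates from an industrially zoned site → Commercial Permit required.

Commercial Permit, Municipal Authorization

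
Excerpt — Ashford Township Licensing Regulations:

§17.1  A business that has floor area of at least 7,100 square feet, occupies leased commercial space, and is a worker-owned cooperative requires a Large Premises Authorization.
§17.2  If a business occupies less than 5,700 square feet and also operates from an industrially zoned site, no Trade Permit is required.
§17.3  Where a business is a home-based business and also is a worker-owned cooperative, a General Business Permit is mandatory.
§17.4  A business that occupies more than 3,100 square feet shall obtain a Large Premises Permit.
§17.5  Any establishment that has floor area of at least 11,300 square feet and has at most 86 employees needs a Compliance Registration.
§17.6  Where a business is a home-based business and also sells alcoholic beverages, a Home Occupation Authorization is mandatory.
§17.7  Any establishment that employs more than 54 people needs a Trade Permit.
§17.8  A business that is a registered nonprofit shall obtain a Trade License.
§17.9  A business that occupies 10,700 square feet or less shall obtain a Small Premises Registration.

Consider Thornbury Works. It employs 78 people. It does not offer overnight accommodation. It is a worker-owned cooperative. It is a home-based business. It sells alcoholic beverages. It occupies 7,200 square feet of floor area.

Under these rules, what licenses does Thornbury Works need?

§17.1 floor area 7,200 square feet ≥ 7,100 square feet; is a home-based business (not: occupies leased commercial space); is a worker-owned cooperative → Large Premises Authorization not required.
§17.2 floor area 7,200 square feet ≥ 5,700 square feet; is a home-based business (not: operates from an industrially zoned site) → Trade Permit exemption does not apply.
§17.3 is a home-based business; is a worker-owned cooperative → General Business Permit required.
§17.4 floor area 7,200 square feet > 3,100 square feet → Large Premises Permit required.
§17.5 floor area 7,200 square feet < 11,300 square feet; employees 78 ≤ 86 → Compliance Registration not required.
§17.6 is a home-based business; sells alcoholic beverages → Home Occupation Authorization required.
§17.7 employees 78 > 54 → Trade Permit required.
§17.8 is a worker-owned cooperative (not: is a registered nonprofit) → Trade License not required.
§17.9 floor area 7,200 square feet ≤ 10,700 square feet → Small Premises Registration required.

General Business Permit, Home Occupation Authorization, Large Premises Permit, Small Premises Registration, Trade Permit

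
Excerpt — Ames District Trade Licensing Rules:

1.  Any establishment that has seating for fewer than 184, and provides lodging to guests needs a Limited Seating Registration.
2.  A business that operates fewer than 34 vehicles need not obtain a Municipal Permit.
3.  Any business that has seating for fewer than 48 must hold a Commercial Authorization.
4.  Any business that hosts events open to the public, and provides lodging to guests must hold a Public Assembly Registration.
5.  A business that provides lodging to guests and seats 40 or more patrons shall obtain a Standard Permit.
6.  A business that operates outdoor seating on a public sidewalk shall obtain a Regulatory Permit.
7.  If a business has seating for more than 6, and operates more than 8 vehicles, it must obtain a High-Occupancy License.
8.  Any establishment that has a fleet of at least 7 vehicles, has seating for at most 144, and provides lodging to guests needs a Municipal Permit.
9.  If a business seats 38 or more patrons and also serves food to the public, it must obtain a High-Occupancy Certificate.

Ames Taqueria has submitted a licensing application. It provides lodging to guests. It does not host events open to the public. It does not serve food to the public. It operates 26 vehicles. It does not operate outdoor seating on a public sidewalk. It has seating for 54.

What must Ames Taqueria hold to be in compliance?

High-Occupancy License, Limited Seating Registration, Standard Permit

1. seating 54 < 184; provides lodging to guests → Limited Seating Registration required.
2. vehicles 26 < 34 → exempt from Municipal Permit.
3. seating 54 ≥ 48 → Commercial Authorization not required.
4. does not host events open to the public; provides lodging to guests → Public Assembly Registration not required.
5. provides lodging to guests; seating 54 ≥ 40 → Standard Permit required.
6. does not operate outdoor seating on a public sidewalk → Regulatory Permit not required.
7. seating 54 > 6; vehicles 26 > 8 → High-Occupancy License required.
8. vehicles 26 ≥ 7; seating 54 ≤ 144; provides lodging to guests → Municipal Permit required.
9. seating 54 ≥ 38; does not serve food to the public → High-Occupancy Certificate not required.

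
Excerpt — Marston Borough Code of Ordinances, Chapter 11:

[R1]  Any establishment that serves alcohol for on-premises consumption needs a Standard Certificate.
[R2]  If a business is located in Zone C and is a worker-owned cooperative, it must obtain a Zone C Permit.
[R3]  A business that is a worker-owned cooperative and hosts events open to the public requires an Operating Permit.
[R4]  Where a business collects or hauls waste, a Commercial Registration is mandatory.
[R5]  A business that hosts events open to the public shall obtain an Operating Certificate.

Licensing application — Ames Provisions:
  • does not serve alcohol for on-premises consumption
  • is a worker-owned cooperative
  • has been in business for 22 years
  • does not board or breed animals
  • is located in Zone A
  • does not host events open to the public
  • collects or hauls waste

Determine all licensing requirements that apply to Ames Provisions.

Commercial Registration

[R1] does not serve alcohol for on-premises consumption → Standard Certificate not required.
[R2] is located in Zone A (not: is located in Zone C); is a worker-owned cooperative → Zone C Permit not required.
[R3] is a worker-owned cooperative; does not host events open to the public → Operating Permit not required.
[R4] collects or hauls waste → Commercial Registration required.
[R5] does not host events open to the public → Operating Certificate not required.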